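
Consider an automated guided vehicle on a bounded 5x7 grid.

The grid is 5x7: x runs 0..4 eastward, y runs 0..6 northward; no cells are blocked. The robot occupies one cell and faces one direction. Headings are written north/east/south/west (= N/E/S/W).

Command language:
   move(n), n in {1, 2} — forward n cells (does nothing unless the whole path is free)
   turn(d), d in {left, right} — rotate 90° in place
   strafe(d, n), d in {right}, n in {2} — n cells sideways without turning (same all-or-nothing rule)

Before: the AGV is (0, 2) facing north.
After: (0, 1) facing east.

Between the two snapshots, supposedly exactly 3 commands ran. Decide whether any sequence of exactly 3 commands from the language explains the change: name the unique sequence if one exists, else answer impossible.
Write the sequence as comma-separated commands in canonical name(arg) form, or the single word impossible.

move(1), turn(right), strafe(right, 2)

key: running strafe(right, 2) before move(1) would end elsewhere — order is forced
t0: (0, 2) facing north
step 1 (move(1)): (0, 3) facing north
step 2 (turn(right)): (0, 3) facing east
step 3 (strafe(right, 2)): (0, 1) facing east
uniquely the one of 125 3-step routes that fits.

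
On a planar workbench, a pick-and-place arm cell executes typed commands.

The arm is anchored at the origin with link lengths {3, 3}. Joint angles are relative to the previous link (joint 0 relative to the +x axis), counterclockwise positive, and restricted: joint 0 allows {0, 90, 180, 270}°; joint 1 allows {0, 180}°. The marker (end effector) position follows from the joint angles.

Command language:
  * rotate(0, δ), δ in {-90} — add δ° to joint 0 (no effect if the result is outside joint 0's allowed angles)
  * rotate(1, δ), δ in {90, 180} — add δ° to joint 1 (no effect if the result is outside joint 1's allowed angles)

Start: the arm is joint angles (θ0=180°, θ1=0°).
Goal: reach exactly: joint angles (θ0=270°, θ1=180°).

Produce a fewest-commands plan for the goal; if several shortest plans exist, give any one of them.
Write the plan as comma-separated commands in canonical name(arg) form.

t0: joint angles (θ0=180°, θ1=0°)
step 1 (rotate(1, 180)): joint angles (θ0=180°, θ1=180°)
step 2 (rotate(0, -90)): joint angles (θ0=90°, θ1=180°)
step 3 (rotate(0, -90)): joint angles (θ0=0°, θ1=180°)
step 4 (rotate(0, -90)): joint angles (θ0=270°, θ1=180°)
shorter routes all fall short; 4 is best.

rotate(1, 180), rotate(0, -90), rotate(0, -90), rotate(0, -90)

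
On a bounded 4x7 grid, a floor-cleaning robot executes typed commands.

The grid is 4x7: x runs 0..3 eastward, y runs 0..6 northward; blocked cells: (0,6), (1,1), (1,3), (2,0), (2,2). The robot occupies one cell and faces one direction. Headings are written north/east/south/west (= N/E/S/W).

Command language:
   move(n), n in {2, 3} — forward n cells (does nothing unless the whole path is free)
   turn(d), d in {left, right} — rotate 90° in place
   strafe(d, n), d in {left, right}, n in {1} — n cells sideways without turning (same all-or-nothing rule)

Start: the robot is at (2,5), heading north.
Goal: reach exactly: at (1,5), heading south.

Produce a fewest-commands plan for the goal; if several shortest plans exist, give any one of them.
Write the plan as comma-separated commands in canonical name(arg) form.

turn(left), turn(left), strafe(right, 1)

start: at (2,5), heading north
1. turn(left) → at (2,5), heading west
2. turn(left) → at (2,5), heading south
3. strafe(right, 1) → at (1,5), heading south
no 2-step plan works, so 3 is optimal.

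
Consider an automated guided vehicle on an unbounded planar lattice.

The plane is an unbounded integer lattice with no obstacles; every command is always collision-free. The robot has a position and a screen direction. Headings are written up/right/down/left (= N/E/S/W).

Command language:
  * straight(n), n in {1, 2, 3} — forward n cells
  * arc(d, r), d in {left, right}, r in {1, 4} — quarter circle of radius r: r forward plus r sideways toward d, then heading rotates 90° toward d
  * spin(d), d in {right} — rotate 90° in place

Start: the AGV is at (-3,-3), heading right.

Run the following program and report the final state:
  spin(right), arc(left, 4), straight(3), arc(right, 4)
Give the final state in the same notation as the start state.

begin: at (-3,-3), heading right
1. spin(right) → at (-3,-3), heading down
2. arc(left, 4) → at (1,-7), heading right
3. straight(3) → at (4,-7), heading right
4. arc(right, 4) → at (8,-11), heading down

at (8,-11), heading down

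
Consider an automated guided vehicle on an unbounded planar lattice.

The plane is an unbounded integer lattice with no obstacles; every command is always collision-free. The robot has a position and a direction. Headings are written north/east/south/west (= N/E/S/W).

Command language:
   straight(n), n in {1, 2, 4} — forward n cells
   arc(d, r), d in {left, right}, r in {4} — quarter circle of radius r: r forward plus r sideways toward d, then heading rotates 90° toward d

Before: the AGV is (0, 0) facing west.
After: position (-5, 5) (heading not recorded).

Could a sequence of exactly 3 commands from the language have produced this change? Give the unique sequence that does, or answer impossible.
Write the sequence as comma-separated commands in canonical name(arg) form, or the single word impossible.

t0: (0, 0) facing west
[1] after straight(1): (-1, 0) facing west
[2] after arc(right, 4): (-5, 4) facing north
[3] after straight(1): (-5, 5) facing north
no other 3-command option fits: unique.

straight(1), arc(right, 4), straight(1)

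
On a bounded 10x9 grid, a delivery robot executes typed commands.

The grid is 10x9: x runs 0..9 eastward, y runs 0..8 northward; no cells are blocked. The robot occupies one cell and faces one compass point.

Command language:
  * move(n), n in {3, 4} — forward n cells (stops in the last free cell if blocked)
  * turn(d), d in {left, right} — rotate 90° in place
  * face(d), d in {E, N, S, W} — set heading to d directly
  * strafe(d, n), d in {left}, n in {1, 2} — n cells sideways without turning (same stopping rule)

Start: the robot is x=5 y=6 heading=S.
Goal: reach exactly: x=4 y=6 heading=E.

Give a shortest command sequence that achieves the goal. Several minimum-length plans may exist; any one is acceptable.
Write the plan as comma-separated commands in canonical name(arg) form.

from: x=5 y=6 heading=S
[1] after face(N): x=5 y=6 heading=N
[2] after strafe(left, 1): x=4 y=6 heading=N
[3] after turn(right): x=4 y=6 heading=E
nothing shorter than 3 reaches the goal.

face(N), strafe(left, 1), turn(right)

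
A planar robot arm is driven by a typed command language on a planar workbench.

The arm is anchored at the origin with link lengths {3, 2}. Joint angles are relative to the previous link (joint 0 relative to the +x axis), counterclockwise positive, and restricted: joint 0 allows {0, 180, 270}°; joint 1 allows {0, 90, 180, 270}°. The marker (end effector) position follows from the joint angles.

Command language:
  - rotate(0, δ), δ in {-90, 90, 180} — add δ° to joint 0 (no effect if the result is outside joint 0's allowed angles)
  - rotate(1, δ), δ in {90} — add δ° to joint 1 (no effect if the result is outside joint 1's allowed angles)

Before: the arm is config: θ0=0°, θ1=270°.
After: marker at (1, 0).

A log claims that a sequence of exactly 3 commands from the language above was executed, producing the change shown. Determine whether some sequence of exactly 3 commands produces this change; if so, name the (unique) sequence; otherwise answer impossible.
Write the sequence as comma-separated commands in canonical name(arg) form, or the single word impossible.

rotate(1, 90), rotate(1, 90), rotate(1, 90)

from: config: θ0=0°, θ1=270°
[1] after rotate(1, 90): config: θ0=0°, θ1=0°
[2] after rotate(1, 90): config: θ0=0°, θ1=90°
[3] after rotate(1, 90): config: θ0=0°, θ1=180°
uniquely the one of 64 3-step routes that fits.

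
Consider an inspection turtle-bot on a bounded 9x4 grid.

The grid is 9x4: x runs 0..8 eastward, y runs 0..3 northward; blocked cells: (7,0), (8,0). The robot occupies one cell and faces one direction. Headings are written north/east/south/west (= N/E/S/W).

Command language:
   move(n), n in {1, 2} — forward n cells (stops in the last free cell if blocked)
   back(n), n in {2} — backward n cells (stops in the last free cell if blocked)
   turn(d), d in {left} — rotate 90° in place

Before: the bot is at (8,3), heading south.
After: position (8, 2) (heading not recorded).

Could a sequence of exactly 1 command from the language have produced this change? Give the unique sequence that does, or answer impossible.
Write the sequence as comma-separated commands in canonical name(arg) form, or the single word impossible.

from: at (8,3), heading south
[1] after move(1): at (8,2), heading south
uniquely the one of 4 1-step routes that fits.

move(1)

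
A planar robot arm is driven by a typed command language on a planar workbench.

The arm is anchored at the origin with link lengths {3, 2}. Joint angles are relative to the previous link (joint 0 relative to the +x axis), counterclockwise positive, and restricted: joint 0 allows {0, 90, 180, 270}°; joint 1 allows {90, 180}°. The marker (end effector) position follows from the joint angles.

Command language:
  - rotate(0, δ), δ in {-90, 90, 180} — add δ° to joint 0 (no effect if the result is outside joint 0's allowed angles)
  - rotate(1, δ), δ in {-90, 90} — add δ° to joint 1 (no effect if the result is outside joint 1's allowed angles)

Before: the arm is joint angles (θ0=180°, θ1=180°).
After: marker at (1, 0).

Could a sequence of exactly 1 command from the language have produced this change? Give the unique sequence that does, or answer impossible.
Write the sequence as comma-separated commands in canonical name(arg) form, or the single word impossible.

rotate(0, 180)

begin: joint angles (θ0=180°, θ1=180°)
1. rotate(0, 180) → joint angles (θ0=0°, θ1=180°)
no other 1-command option fits: unique.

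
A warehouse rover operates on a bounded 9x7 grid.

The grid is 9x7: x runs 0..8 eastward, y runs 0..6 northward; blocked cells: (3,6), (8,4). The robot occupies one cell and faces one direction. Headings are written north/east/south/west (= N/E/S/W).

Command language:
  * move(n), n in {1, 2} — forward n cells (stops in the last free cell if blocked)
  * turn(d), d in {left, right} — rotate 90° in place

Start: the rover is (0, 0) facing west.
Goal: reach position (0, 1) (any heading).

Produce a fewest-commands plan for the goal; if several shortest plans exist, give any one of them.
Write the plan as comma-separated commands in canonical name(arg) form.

turn(right), move(1)

begin: (0, 0) facing west
[1] after turn(right): (0, 0) facing north
[2] after move(1): (0, 1) facing north
no 1-step plan works, so 2 is optimal.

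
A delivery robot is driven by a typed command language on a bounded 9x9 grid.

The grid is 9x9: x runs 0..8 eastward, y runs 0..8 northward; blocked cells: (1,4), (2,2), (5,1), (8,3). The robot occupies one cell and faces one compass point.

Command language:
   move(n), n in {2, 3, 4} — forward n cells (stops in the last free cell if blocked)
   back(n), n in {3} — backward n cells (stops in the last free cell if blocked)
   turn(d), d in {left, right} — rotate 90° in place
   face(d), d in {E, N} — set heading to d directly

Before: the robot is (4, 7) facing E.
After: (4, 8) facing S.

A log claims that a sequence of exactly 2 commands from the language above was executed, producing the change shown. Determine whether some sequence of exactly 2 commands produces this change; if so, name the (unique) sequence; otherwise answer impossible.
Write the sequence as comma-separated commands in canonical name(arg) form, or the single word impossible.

key: order matters: swapping turn(right) and back(3) lands elsewhere
from: (4, 7) facing E
1. turn(right) → (4, 7) facing S
2. back(3) → (4, 8) facing S
no rival 2-sequence matches.

turn(right), back(3)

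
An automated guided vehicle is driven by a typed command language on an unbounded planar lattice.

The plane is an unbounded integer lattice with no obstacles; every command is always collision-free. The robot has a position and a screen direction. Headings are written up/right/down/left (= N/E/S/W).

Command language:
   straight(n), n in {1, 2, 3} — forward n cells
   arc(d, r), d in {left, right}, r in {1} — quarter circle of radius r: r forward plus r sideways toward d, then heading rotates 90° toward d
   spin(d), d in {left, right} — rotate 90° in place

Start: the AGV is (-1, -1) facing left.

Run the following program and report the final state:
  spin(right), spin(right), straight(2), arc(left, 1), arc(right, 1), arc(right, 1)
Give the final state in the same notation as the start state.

(4, 0) facing down

begin: (-1, -1) facing left
t=1 spin(right) ⇒ (-1, -1) facing up
t=2 spin(right) ⇒ (-1, -1) facing right
t=3 straight(2) ⇒ (1, -1) facing right
t=4 arc(left, 1) ⇒ (2, 0) facing up
t=5 arc(right, 1) ⇒ (3, 1) facing right
t=6 arc(right, 1) ⇒ (4, 0) facing down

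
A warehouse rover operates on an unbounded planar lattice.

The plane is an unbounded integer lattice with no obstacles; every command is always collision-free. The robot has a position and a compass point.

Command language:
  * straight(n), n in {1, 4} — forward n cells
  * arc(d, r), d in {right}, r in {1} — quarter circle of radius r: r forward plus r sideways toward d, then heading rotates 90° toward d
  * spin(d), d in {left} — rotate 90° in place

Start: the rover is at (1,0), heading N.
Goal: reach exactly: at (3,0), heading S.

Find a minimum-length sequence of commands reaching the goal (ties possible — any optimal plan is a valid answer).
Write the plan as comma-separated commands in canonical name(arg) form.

start: at (1,0), heading N
1. arc(right, 1) → at (2,1), heading E
2. arc(right, 1) → at (3,0), heading S
minimal: 2 command(s), checked below 2.

arc(right, 1), arc(right, 1)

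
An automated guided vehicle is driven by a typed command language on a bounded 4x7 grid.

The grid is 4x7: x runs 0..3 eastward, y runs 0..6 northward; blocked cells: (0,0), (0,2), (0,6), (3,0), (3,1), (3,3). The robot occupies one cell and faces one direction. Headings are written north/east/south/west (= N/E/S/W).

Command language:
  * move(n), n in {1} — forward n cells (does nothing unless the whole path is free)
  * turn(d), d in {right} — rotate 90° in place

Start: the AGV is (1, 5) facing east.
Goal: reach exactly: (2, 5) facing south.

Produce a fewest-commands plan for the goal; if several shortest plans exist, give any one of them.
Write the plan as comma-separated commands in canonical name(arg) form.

move(1), turn(right)

t0: (1, 5) facing east
[1] after move(1): (2, 5) facing east
[2] after turn(right): (2, 5) facing south
minimal: 2 command(s), checked below 2.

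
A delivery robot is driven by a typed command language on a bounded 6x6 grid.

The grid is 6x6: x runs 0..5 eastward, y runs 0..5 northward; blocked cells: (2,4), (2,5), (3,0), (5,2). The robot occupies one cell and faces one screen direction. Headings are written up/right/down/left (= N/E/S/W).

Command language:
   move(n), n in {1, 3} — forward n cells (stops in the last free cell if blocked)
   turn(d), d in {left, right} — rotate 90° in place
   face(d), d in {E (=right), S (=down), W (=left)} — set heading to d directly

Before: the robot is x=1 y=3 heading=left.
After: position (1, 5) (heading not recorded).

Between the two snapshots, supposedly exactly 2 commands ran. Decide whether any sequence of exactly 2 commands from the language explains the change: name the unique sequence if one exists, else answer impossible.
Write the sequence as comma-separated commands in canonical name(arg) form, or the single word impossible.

turn(right), move(3)

key: move(3) runs into the grid edge before its full distance
start: x=1 y=3 heading=left
t=1 turn(right) ⇒ x=1 y=3 heading=up
t=2 move(3) ⇒ x=1 y=5 heading=up
no rival 2-sequence matches.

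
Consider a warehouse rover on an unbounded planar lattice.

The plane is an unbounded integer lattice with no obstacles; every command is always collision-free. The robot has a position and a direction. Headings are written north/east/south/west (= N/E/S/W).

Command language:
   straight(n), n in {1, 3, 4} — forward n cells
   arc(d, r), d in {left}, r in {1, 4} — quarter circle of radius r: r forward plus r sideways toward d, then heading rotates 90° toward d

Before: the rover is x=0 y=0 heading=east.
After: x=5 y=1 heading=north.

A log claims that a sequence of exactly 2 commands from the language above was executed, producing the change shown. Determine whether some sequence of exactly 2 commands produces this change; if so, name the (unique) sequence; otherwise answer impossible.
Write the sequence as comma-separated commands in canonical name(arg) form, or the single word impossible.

key: order matters: swapping straight(4) and arc(left, 1) lands elsewhere
initial: x=0 y=0 heading=east
[1] after straight(4): x=4 y=0 heading=east
[2] after arc(left, 1): x=5 y=1 heading=north
all 25 alternatives checked — unique.

straight(4), arc(left, 1)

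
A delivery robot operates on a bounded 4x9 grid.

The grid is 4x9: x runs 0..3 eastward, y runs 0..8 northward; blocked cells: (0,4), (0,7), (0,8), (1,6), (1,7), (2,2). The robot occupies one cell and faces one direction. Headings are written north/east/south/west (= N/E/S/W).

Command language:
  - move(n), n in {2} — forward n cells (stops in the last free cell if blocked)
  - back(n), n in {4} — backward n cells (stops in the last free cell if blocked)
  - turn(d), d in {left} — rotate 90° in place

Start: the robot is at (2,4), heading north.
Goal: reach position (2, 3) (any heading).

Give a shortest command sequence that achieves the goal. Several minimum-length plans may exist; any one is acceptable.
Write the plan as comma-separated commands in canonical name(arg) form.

start: at (2,4), heading north
step 1 (back(4)): at (2,3), heading north
minimal: 1 command(s), checked below 1.

back(4)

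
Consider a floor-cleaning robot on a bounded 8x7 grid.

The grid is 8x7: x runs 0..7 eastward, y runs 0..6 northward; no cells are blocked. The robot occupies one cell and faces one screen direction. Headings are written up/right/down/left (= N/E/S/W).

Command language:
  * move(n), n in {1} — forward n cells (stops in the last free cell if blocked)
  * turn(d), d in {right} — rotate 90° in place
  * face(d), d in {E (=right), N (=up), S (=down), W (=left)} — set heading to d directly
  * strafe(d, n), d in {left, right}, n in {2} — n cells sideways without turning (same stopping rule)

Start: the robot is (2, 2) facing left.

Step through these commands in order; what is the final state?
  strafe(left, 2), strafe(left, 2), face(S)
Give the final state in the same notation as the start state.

(2, 0) facing down

begin: (2, 2) facing left
t=1 strafe(left, 2) ⇒ (2, 0) facing left
t=2 strafe(left, 2) ⇒ (2, 0) facing left
t=3 face(S) ⇒ (2, 0) facing down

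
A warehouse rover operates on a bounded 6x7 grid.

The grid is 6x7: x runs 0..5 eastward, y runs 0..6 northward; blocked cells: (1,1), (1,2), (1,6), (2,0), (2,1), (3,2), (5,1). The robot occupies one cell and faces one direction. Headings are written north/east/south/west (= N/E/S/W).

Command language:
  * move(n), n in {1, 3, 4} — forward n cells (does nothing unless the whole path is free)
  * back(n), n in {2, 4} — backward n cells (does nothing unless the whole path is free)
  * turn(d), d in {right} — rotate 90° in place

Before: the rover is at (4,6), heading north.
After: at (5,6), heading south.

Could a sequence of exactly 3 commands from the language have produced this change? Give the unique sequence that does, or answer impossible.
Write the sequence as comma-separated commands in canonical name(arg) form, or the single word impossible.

turn(right), move(1), turn(right)

key: position moved to (5,6) AND the heading swung to S — translation plus rotation needed
t0: at (4,6), heading north
step 1 (turn(right)): at (4,6), heading east
step 2 (move(1)): at (5,6), heading east
step 3 (turn(right)): at (5,6), heading south
all 216 alternatives checked — unique.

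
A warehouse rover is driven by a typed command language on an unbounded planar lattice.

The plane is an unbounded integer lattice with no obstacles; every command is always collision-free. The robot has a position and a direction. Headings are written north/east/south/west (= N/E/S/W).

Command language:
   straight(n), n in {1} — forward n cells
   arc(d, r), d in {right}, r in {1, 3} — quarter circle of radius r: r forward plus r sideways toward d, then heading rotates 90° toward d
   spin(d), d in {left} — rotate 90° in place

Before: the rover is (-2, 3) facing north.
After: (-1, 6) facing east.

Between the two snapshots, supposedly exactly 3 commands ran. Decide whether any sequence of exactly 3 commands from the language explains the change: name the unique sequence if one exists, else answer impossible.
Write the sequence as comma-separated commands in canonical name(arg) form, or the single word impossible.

straight(1), straight(1), arc(right, 1)

key: position moved to (-1,6) AND the heading swung to E — translation plus rotation needed
begin: (-2, 3) facing north
[1] after straight(1): (-2, 4) facing north
[2] after straight(1): (-2, 5) facing north
[3] after arc(right, 1): (-1, 6) facing east
no other 3-command option fits: unique.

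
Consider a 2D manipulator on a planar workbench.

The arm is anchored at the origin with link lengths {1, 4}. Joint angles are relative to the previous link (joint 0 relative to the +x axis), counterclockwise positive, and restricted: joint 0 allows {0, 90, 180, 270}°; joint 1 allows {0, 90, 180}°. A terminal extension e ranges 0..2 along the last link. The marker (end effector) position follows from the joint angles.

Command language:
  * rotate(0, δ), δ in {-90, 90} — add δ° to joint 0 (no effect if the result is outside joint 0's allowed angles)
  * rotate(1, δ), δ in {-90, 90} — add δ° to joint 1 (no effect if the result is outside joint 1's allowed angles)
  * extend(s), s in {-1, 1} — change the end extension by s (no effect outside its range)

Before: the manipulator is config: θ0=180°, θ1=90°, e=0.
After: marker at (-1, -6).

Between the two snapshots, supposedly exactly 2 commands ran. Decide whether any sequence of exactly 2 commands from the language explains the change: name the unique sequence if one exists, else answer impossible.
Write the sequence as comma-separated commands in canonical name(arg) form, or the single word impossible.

initial: config: θ0=180°, θ1=90°, e=0
step 1 (extend(1)): config: θ0=180°, θ1=90°, e=1
step 2 (extend(1)): config: θ0=180°, θ1=90°, e=2
all 36 alternatives checked — unique.

extend(1), extend(1)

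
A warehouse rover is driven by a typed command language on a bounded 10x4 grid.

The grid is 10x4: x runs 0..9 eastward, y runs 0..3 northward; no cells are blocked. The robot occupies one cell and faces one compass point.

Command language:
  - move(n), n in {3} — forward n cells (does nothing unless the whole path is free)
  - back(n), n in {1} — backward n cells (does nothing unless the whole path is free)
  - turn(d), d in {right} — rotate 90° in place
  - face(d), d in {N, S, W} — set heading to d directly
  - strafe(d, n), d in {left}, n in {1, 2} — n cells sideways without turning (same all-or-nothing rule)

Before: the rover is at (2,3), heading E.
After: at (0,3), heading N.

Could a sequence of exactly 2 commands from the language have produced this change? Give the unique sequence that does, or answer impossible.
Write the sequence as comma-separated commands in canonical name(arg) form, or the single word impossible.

key: running strafe(left, 2) before face(N) would end elsewhere — order is forced
from: at (2,3), heading E
[1] after face(N): at (2,3), heading N
[2] after strafe(left, 2): at (0,3), heading N
uniquely the one of 64 2-step routes that fits.

face(N), strafe(left, 2)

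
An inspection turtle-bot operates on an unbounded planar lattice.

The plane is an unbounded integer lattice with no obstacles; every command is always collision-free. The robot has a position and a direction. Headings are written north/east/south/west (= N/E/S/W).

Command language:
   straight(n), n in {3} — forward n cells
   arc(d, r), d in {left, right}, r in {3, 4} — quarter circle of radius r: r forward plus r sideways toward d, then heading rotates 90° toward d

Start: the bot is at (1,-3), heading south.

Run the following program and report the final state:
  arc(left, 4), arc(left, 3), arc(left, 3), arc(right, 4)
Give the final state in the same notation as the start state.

at (1,3), heading north

from: at (1,-3), heading south
t=1 arc(left, 4) ⇒ at (5,-7), heading east
t=2 arc(left, 3) ⇒ at (8,-4), heading north
t=3 arc(left, 3) ⇒ at (5,-1), heading west
t=4 arc(right, 4) ⇒ at (1,3), heading north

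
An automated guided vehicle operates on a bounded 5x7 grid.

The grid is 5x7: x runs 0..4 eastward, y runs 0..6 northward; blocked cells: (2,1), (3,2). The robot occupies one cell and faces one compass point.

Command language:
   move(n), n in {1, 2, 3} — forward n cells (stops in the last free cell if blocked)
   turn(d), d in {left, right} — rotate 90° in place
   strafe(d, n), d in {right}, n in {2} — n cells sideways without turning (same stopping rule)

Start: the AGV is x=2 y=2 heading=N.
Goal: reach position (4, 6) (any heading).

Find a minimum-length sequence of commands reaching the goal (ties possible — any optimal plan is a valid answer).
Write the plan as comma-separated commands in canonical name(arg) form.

move(3), move(3), strafe(right, 2)

begin: x=2 y=2 heading=N
[1] after move(3): x=2 y=5 heading=N
[2] after move(3): x=2 y=6 heading=N
[3] after strafe(right, 2): x=4 y=6 heading=N
nothing shorter than 3 reaches the goal.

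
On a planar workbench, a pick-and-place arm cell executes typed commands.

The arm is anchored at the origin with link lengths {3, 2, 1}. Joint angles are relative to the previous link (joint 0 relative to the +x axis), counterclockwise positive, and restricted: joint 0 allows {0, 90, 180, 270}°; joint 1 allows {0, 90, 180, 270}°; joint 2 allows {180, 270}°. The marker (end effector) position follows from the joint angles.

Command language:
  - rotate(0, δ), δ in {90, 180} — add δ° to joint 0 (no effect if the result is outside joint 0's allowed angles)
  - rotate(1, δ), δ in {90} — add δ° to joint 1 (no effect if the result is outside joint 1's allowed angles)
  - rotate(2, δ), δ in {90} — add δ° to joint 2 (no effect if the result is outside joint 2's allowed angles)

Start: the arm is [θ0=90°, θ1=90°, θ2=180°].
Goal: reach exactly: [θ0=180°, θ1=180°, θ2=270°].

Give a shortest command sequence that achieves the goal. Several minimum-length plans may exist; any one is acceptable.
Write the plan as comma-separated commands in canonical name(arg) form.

rotate(0, 90), rotate(1, 90), rotate(2, 90)

t0: [θ0=90°, θ1=90°, θ2=180°]
t=1 rotate(0, 90) ⇒ [θ0=180°, θ1=90°, θ2=180°]
t=2 rotate(1, 90) ⇒ [θ0=180°, θ1=180°, θ2=180°]
t=3 rotate(2, 90) ⇒ [θ0=180°, θ1=180°, θ2=270°]
shorter routes all fall short; 3 is best.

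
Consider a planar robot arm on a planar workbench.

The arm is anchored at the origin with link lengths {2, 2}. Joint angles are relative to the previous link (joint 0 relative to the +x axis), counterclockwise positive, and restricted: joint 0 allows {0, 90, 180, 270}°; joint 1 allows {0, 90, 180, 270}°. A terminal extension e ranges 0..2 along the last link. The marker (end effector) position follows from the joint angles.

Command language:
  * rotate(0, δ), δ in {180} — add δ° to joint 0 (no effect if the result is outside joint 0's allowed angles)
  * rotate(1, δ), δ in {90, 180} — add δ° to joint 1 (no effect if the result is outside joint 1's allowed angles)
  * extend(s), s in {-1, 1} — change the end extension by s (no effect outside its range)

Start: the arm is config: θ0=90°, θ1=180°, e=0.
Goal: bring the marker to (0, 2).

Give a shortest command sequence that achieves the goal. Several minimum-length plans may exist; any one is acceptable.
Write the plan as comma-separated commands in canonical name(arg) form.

t0: config: θ0=90°, θ1=180°, e=0
step 1 (rotate(0, 180)): config: θ0=270°, θ1=180°, e=0
step 2 (extend(1)): config: θ0=270°, θ1=180°, e=1
step 3 (extend(1)): config: θ0=270°, θ1=180°, e=2
no 2-step plan works, so 3 is optimal.

rotate(0, 180), extend(1), extend(1)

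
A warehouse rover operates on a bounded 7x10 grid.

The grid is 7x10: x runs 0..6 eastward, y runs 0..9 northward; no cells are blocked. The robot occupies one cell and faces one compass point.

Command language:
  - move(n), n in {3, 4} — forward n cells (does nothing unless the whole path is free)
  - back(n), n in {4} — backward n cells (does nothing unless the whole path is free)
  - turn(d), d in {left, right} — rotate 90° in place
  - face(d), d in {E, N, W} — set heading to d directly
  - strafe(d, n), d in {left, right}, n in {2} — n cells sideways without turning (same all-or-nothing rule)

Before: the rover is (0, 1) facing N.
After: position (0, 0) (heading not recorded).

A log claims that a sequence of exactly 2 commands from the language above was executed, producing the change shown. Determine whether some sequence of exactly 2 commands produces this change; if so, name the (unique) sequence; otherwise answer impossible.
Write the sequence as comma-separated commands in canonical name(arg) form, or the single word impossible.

move(3), back(4)

key: order matters: swapping move(3) and back(4) lands elsewhere
from: (0, 1) facing N
step 1 (move(3)): (0, 4) facing N
step 2 (back(4)): (0, 0) facing N
no rival 2-sequence matches.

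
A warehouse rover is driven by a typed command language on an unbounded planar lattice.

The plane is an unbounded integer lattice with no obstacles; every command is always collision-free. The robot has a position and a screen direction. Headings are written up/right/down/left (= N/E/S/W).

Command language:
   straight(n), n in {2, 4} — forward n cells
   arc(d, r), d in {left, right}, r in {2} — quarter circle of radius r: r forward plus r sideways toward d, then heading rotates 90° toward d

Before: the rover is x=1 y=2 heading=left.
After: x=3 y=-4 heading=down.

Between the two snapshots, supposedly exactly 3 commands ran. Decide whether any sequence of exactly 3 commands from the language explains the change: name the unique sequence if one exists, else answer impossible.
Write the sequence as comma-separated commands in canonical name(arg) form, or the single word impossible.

key: order matters: swapping arc(left, 2) and arc(right, 2) lands elsewhere
t0: x=1 y=2 heading=left
step 1 (arc(left, 2)): x=-1 y=0 heading=down
step 2 (arc(left, 2)): x=1 y=-2 heading=right
step 3 (arc(right, 2)): x=3 y=-4 heading=down
all 64 alternatives checked — unique.

arc(left, 2), arc(left, 2), arc(right, 2)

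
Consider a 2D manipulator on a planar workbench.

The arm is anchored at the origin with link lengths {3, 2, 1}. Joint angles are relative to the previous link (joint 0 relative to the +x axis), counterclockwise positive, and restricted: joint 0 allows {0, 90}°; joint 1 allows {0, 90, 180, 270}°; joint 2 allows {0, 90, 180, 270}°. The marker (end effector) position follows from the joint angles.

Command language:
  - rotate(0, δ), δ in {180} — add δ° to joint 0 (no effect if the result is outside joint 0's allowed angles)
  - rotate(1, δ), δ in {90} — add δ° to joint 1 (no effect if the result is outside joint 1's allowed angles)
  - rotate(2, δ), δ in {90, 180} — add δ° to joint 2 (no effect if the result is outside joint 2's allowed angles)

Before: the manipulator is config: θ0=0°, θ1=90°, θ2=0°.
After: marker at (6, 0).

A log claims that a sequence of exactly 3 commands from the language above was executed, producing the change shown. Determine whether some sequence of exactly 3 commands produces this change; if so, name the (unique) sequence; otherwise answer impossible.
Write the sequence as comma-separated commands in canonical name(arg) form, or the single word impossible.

rotate(1, 90), rotate(1, 90), rotate(1, 90)

initial: config: θ0=0°, θ1=90°, θ2=0°
1. rotate(1, 90) → config: θ0=0°, θ1=180°, θ2=0°
2. rotate(1, 90) → config: θ0=0°, θ1=270°, θ2=0°
3. rotate(1, 90) → config: θ0=0°, θ1=0°, θ2=0°
uniquely the one of 64 3-step routes that fits.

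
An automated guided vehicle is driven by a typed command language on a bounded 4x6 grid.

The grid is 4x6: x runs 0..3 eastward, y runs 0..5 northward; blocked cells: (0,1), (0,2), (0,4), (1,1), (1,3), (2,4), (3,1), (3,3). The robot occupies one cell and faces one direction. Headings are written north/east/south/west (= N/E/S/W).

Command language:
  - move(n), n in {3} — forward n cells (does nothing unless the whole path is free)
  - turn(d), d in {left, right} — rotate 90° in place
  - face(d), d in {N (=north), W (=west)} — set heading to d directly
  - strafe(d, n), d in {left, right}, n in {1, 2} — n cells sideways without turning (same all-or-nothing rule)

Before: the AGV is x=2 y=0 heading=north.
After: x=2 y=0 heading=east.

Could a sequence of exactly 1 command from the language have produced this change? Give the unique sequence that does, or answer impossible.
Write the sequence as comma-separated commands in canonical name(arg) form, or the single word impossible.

key: parked at (2,0) the whole time — nothing moves the robot
initial: x=2 y=0 heading=north
t=1 turn(right) ⇒ x=2 y=0 heading=east
no other 1-command option fits: unique.

turn(right)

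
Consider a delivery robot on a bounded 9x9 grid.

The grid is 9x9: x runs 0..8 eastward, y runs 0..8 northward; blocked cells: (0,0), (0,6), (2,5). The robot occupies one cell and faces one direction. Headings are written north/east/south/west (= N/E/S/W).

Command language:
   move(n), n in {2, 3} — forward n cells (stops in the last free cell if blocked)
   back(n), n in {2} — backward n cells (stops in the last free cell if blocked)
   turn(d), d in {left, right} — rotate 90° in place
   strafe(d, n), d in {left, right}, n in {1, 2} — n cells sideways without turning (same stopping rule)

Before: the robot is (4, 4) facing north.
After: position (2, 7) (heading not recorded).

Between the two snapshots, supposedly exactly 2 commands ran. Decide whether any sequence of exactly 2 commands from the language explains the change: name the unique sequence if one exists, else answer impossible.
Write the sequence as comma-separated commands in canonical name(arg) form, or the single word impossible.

move(3), strafe(left, 2)

key: running strafe(left, 2) before move(3) would end elsewhere — order is forced
from: (4, 4) facing north
t=1 move(3) ⇒ (4, 7) facing north
t=2 strafe(left, 2) ⇒ (2, 7) facing north
no rival 2-sequence matches.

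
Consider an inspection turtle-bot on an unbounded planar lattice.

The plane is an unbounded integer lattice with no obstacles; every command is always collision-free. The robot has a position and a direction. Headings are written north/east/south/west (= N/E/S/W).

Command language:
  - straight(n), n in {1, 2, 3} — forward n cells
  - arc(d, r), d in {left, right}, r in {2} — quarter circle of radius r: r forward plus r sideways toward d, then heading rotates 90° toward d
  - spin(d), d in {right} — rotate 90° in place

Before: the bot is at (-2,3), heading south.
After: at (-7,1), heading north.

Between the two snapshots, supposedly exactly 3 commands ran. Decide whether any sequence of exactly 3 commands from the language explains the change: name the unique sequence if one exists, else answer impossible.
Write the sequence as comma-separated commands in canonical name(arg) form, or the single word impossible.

key: order matters: swapping arc(right, 2) and spin(right) lands elsewhere
initial: at (-2,3), heading south
[1] after arc(right, 2): at (-4,1), heading west
[2] after straight(3): at (-7,1), heading west
[3] after spin(right): at (-7,1), heading north
uniquely the one of 216 3-step routes that fits.

arc(right, 2), straight(3), spin(right)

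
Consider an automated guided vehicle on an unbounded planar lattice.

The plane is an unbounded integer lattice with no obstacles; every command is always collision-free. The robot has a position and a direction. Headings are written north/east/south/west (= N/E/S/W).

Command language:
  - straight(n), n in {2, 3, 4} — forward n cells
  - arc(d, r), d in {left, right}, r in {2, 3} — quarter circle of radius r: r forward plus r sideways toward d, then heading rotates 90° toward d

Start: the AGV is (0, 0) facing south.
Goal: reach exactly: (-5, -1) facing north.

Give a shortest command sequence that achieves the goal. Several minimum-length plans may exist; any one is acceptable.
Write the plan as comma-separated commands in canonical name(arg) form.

arc(right, 3), arc(right, 2)

start: (0, 0) facing south
[1] after arc(right, 3): (-3, -3) facing west
[2] after arc(right, 2): (-5, -1) facing north
no 1-step plan works, so 2 is optimal.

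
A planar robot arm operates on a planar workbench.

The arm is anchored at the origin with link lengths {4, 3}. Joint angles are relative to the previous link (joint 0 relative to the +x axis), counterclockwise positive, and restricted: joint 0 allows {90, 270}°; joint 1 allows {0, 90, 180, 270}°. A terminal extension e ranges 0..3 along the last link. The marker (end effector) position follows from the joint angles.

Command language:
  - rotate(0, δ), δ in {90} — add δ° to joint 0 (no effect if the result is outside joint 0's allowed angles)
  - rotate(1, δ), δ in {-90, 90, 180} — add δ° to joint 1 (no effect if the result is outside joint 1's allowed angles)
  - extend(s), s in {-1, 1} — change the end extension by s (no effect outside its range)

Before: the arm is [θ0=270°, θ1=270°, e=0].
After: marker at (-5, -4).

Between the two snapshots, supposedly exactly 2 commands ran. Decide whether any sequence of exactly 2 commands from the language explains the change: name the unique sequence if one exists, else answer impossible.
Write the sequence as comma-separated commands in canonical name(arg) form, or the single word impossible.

from: [θ0=270°, θ1=270°, e=0]
1. extend(1) → [θ0=270°, θ1=270°, e=1]
2. extend(1) → [θ0=270°, θ1=270°, e=2]
no other 2-command option fits: unique.

extend(1), extend(1)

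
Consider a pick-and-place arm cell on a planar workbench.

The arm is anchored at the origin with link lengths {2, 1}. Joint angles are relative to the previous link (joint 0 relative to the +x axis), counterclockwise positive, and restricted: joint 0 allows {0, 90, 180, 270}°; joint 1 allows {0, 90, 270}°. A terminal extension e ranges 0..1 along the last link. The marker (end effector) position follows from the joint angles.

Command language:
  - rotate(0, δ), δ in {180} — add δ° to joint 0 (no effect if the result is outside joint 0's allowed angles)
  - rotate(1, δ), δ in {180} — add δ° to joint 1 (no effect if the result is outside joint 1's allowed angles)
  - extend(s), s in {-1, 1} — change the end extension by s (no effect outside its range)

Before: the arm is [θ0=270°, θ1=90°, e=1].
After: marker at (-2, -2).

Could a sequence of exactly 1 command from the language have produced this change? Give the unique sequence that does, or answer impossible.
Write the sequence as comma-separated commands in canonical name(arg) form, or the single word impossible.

rotate(1, 180)

start: [θ0=270°, θ1=90°, e=1]
t=1 rotate(1, 180) ⇒ [θ0=270°, θ1=270°, e=1]
uniquely the one of 4 1-step routes that fits.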